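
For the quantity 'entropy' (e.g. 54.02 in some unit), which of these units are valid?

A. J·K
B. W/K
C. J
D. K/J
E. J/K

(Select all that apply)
E

entropy has SI base units: kg * m^2 / (s^2 * K)

Checking each option against kg * m^2 / (s^2 * K):
  A. J·K: ✗ does not match
  B. W/K: ✗ does not match
  C. J: ✗ does not match
  D. K/J: ✗ does not match
  E. J/K: ✓ matches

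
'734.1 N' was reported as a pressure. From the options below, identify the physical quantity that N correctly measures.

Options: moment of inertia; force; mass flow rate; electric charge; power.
force

pressure should have units dimensionally equivalent to kg / (m * s^2) (e.g. Pa).
The given unit 'N' reduces to kg * m / s^2. Of the listed options, that is the dimensionality of force.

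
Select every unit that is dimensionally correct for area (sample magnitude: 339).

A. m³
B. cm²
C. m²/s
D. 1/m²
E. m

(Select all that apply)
B

area has SI base units: m^2

Checking each option against m^2:
  A. m³: ✗ does not match
  B. cm²: ✓ matches
  C. m²/s: ✗ does not match
  D. 1/m²: ✗ does not match
  E. m: ✗ does not match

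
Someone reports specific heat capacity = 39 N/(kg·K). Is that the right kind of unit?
No

specific heat capacity has SI base units: m^2 / (s^2 * K)
N/(kg·K) does NOT reduce to m^2 / (s^2 * K); a valid unit for specific heat capacity would be e.g. J/(kg·K).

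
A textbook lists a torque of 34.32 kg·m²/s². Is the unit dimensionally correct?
Yes

torque has SI base units: kg * m^2 / s^2
kg·m²/s² reduces to the same SI base units, so it is a valid unit for torque.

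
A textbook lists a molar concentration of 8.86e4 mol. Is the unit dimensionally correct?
No

molar concentration has SI base units: mol / m^3
mol does NOT reduce to mol / m^3; a valid unit for molar concentration would be e.g. mol/m³.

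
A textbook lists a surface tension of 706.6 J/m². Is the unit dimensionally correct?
Yes

surface tension has SI base units: kg / s^2
J/m² reduces to the same SI base units, so it is a valid unit for surface tension.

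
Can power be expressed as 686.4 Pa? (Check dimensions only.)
No

power has SI base units: kg * m^2 / s^3
Pa does NOT reduce to kg * m^2 / s^3; a valid unit for power would be e.g. W.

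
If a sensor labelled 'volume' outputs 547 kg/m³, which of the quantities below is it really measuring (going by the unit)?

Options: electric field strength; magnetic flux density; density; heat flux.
density

volume should have units dimensionally equivalent to m^3 (e.g. m³).
The given unit 'kg/m³' reduces to kg / m^3. Of the listed options, that is the dimensionality of density.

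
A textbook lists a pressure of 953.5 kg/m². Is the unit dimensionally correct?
No

pressure has SI base units: kg / (m * s^2)
kg/m² does NOT reduce to kg / (m * s^2); a valid unit for pressure would be e.g. Pa.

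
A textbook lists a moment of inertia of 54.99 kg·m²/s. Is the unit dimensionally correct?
No

moment of inertia has SI base units: kg * m^2
kg·m²/s does NOT reduce to kg * m^2; a valid unit for moment of inertia would be e.g. kg·m².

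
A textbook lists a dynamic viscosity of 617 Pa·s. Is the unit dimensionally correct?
Yes

dynamic viscosity has SI base units: kg / (m * s)
Pa·s reduces to the same SI base units, so it is a valid unit for dynamic viscosity.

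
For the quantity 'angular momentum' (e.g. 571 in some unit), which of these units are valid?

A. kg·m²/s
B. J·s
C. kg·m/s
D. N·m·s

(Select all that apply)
A, B, D

angular momentum has SI base units: kg * m^2 / s

Checking each option against kg * m^2 / s:
  A. kg·m²/s: ✓ matches
  B. J·s: ✓ matches
  C. kg·m/s: ✗ does not match
  D. N·m·s: ✓ matches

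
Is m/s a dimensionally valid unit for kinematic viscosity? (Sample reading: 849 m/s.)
No

kinematic viscosity has SI base units: m^2 / s
m/s does NOT reduce to m^2 / s; a valid unit for kinematic viscosity would be e.g. m²/s.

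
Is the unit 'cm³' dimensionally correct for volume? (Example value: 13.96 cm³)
Yes

volume has SI base units: m^3
cm³ reduces to the same SI base units, so it is a valid unit for volume.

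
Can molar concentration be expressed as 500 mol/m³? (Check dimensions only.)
Yes

molar concentration has SI base units: mol / m^3
mol/m³ reduces to the same SI base units, so it is a valid unit for molar concentration.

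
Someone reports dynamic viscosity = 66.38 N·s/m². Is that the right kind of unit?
Yes

dynamic viscosity has SI base units: kg / (m * s)
N·s/m² reduces to the same SI base units, so it is a valid unit for dynamic viscosity.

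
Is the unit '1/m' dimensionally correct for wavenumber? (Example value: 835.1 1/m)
Yes

wavenumber has SI base units: 1 / m
1/m reduces to the same SI base units, so it is a valid unit for wavenumber.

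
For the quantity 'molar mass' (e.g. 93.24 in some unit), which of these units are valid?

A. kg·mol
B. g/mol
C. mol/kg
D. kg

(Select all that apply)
B

molar mass has SI base units: kg / mol

Checking each option against kg / mol:
  A. kg·mol: ✗ does not match
  B. g/mol: ✓ matches
  C. mol/kg: ✗ does not match
  D. kg: ✗ does not match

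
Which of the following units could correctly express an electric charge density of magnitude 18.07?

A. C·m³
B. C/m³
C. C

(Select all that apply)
B

electric charge density has SI base units: A * s / m^3

Checking each option against A * s / m^3:
  A. C·m³: ✗ does not match
  B. C/m³: ✓ matches
  C. C: ✗ does not match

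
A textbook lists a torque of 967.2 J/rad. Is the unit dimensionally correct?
Yes

torque has SI base units: kg * m^2 / s^2
J/rad reduces to the same SI base units, so it is a valid unit for torque.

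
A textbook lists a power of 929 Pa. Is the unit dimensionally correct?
No

power has SI base units: kg * m^2 / s^3
Pa does NOT reduce to kg * m^2 / s^3; a valid unit for power would be e.g. W.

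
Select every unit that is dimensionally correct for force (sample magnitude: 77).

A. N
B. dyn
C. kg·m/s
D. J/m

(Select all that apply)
A, B, D

force has SI base units: kg * m / s^2

Checking each option against kg * m / s^2:
  A. N: ✓ matches
  B. dyn: ✓ matches
  C. kg·m/s: ✗ does not match
  D. J/m: ✓ matches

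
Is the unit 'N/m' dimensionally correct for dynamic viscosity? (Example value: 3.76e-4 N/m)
No

dynamic viscosity has SI base units: kg / (m * s)
N/m does NOT reduce to kg / (m * s); a valid unit for dynamic viscosity would be e.g. Pa·s.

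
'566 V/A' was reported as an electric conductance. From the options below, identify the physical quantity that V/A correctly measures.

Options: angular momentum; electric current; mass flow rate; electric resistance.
electric resistance

electric conductance should have units dimensionally equivalent to A^2 * s^3 / (kg * m^2) (e.g. S).
The given unit 'V/A' reduces to kg * m^2 / (A^2 * s^3). Of the listed options, that is the dimensionality of electric resistance.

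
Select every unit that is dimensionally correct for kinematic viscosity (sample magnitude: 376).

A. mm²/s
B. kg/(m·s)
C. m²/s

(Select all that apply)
A, C

kinematic viscosity has SI base units: m^2 / s

Checking each option against m^2 / s:
  A. mm²/s: ✓ matches
  B. kg/(m·s): ✗ does not match
  C. m²/s: ✓ matches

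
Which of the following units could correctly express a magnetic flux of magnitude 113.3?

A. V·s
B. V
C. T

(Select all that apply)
A

magnetic flux has SI base units: kg * m^2 / (A * s^2)

Checking each option against kg * m^2 / (A * s^2):
  A. V·s: ✓ matches
  B. V: ✗ does not match
  C. T: ✗ does not match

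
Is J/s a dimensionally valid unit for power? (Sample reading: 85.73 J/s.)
Yes

power has SI base units: kg * m^2 / s^3
J/s reduces to the same SI base units, so it is a valid unit for power.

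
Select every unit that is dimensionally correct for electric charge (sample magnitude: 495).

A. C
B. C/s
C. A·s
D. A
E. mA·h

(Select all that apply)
A, C, E

electric charge has SI base units: A * s

Checking each option against A * s:
  A. C: ✓ matches
  B. C/s: ✗ does not match
  C. A·s: ✓ matches
  D. A: ✗ does not match
  E. mA·h: ✓ matches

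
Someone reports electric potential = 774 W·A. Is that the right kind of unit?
No

electric potential has SI base units: kg * m^2 / (A * s^3)
W·A does NOT reduce to kg * m^2 / (A * s^3); a valid unit for electric potential would be e.g. V.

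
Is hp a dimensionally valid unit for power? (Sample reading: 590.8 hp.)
Yes

power has SI base units: kg * m^2 / s^3
hp reduces to the same SI base units, so it is a valid unit for power.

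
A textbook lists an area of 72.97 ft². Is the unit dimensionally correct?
Yes

area has SI base units: m^2
ft² reduces to the same SI base units, so it is a valid unit for area.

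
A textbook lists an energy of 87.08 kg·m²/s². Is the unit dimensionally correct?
Yes

energy has SI base units: kg * m^2 / s^2
kg·m²/s² reduces to the same SI base units, so it is a valid unit for energy.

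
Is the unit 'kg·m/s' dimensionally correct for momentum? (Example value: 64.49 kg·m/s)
Yes

momentum has SI base units: kg * m / s
kg·m/s reduces to the same SI base units, so it is a valid unit for momentum.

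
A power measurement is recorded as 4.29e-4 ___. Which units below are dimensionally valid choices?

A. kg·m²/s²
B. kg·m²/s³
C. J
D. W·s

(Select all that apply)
B

power has SI base units: kg * m^2 / s^3

Checking each option against kg * m^2 / s^3:
  A. kg·m²/s²: ✗ does not match
  B. kg·m²/s³: ✓ matches
  C. J: ✗ does not match
  D. W·s: ✗ does not match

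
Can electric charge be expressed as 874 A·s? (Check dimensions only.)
Yes

electric charge has SI base units: A * s
A·s reduces to the same SI base units, so it is a valid unit for electric charge.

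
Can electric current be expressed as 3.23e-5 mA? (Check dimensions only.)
Yes

electric current has SI base units: A
mA reduces to the same SI base units, so it is a valid unit for electric current.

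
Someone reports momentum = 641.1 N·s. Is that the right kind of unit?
Yes

momentum has SI base units: kg * m / s
N·s reduces to the same SI base units, so it is a valid unit for momentum.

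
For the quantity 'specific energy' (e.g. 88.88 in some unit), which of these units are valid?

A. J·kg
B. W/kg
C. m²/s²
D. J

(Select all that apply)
C

specific energy has SI base units: m^2 / s^2

Checking each option against m^2 / s^2:
  A. J·kg: ✗ does not match
  B. W/kg: ✗ does not match
  C. m²/s²: ✓ matches
  D. J: ✗ does not match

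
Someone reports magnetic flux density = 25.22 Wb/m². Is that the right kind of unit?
Yes

magnetic flux density has SI base units: kg / (A * s^2)
Wb/m² reduces to the same SI base units, so it is a valid unit for magnetic flux density.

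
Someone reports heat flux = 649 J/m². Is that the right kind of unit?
No

heat flux has SI base units: kg / s^3
J/m² does NOT reduce to kg / s^3; a valid unit for heat flux would be e.g. W/m².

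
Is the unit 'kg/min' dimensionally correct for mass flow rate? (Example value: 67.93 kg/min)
Yes

mass flow rate has SI base units: kg / s
kg/min reduces to the same SI base units, so it is a valid unit for mass flow rate.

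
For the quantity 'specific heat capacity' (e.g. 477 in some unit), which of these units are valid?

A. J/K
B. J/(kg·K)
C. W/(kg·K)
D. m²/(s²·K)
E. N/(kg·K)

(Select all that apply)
B, D

specific heat capacity has SI base units: m^2 / (s^2 * K)

Checking each option against m^2 / (s^2 * K):
  A. J/K: ✗ does not match
  B. J/(kg·K): ✓ matches
  C. W/(kg·K): ✗ does not match
  D. m²/(s²·K): ✓ matches
  E. N/(kg·K): ✗ does not match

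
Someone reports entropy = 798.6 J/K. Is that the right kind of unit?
Yes

entropy has SI base units: kg * m^2 / (s^2 * K)
J/K reduces to the same SI base units, so it is a valid unit for entropy.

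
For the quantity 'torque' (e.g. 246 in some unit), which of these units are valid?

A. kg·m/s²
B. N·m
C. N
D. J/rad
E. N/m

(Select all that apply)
B, D

torque has SI base units: kg * m^2 / s^2

Checking each option against kg * m^2 / s^2:
  A. kg·m/s²: ✗ does not match
  B. N·m: ✓ matches
  C. N: ✗ does not match
  D. J/rad: ✓ matches
  E. N/m: ✗ does not match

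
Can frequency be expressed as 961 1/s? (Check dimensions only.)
Yes

frequency has SI base units: 1 / s
1/s reduces to the same SI base units, so it is a valid unit for frequency.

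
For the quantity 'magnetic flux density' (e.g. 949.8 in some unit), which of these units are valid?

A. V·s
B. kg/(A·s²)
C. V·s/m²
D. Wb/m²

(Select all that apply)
B, C, D

magnetic flux density has SI base units: kg / (A * s^2)

Checking each option against kg / (A * s^2):
  A. V·s: ✗ does not match
  B. kg/(A·s²): ✓ matches
  C. V·s/m²: ✓ matches
  D. Wb/m²: ✓ matches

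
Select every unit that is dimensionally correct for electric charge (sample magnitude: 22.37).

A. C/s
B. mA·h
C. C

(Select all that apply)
B, C

electric charge has SI base units: A * s

Checking each option against A * s:
  A. C/s: ✗ does not match
  B. mA·h: ✓ matches
  C. C: ✓ matches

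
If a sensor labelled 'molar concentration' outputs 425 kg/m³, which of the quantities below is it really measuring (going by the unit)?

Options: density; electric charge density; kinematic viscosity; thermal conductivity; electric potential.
density

molar concentration should have units dimensionally equivalent to mol / m^3 (e.g. mol/m³).
The given unit 'kg/m³' reduces to kg / m^3. Of the listed options, that is the dimensionality of density.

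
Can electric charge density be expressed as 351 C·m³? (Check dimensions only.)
No

electric charge density has SI base units: A * s / m^3
C·m³ does NOT reduce to A * s / m^3; a valid unit for electric charge density would be e.g. C/m³.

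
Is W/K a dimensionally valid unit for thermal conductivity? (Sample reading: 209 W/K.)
No

thermal conductivity has SI base units: kg * m / (s^3 * K)
W/K does NOT reduce to kg * m / (s^3 * K); a valid unit for thermal conductivity would be e.g. W/(m·K).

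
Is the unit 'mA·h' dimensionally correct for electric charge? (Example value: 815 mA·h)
Yes

electric charge has SI base units: A * s
mA·h reduces to the same SI base units, so it is a valid unit for electric charge.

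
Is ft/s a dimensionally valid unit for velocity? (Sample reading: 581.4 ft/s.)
Yes

velocity has SI base units: m / s
ft/s reduces to the same SI base units, so it is a valid unit for velocity.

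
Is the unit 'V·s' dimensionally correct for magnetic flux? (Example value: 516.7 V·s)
Yes

magnetic flux has SI base units: kg * m^2 / (A * s^2)
V·s reduces to the same SI base units, so it is a valid unit for magnetic flux.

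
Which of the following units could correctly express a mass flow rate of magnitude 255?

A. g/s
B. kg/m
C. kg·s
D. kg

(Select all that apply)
A

mass flow rate has SI base units: kg / s

Checking each option against kg / s:
  A. g/s: ✓ matches
  B. kg/m: ✗ does not match
  C. kg·s: ✗ does not match
  D. kg: ✗ does not match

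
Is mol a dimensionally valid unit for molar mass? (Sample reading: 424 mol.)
No

molar mass has SI base units: kg / mol
mol does NOT reduce to kg / mol; a valid unit for molar mass would be e.g. kg/mol.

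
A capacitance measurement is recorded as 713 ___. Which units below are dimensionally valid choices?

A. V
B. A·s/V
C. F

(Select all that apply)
B, C

capacitance has SI base units: A^2 * s^4 / (kg * m^2)

Checking each option against A^2 * s^4 / (kg * m^2):
  A. V: ✗ does not match
  B. A·s/V: ✓ matches
  C. F: ✓ matches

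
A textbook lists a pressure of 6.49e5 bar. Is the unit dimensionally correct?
Yes

pressure has SI base units: kg / (m * s^2)
bar reduces to the same SI base units, so it is a valid unit for pressure.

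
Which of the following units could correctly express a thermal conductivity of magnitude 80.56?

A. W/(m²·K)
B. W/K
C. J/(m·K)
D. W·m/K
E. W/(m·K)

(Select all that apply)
E

thermal conductivity has SI base units: kg * m / (s^3 * K)

Checking each option against kg * m / (s^3 * K):
  A. W/(m²·K): ✗ does not match
  B. W/K: ✗ does not match
  C. J/(m·K): ✗ does not match
  D. W·m/K: ✗ does not match
  E. W/(m·K): ✓ matches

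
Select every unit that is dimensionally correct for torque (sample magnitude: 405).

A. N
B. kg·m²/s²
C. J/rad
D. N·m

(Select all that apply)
B, C, D

torque has SI base units: kg * m^2 / s^2

Checking each option against kg * m^2 / s^2:
  A. N: ✗ does not match
  B. kg·m²/s²: ✓ matches
  C. J/rad: ✓ matches
  D. N·m: ✓ matches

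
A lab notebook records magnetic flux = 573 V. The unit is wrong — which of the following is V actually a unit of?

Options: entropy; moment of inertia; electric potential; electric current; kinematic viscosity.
electric potential

magnetic flux should have units dimensionally equivalent to kg * m^2 / (A * s^2) (e.g. Wb).
The given unit 'V' reduces to kg * m^2 / (A * s^3). Of the listed options, that is the dimensionality of electric potential.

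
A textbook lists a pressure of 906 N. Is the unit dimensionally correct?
No

pressure has SI base units: kg / (m * s^2)
N does NOT reduce to kg / (m * s^2); a valid unit for pressure would be e.g. Pa.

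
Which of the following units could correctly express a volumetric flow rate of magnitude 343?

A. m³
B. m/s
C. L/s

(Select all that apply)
C

volumetric flow rate has SI base units: m^3 / s

Checking each option against m^3 / s:
  A. m³: ✗ does not match
  B. m/s: ✗ does not match
  C. L/s: ✓ matches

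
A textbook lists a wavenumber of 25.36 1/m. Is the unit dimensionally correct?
Yes

wavenumber has SI base units: 1 / m
1/m reduces to the same SI base units, so it is a valid unit for wavenumber.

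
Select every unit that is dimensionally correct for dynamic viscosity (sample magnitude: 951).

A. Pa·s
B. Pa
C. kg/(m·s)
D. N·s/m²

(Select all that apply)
A, C, D

dynamic viscosity has SI base units: kg / (m * s)

Checking each option against kg / (m * s):
  A. Pa·s: ✓ matches
  B. Pa: ✗ does not match
  C. kg/(m·s): ✓ matches
  D. N·s/m²: ✓ matches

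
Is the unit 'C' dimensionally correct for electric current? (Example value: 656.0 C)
No

electric current has SI base units: A
C does NOT reduce to A; a valid unit for electric current would be e.g. A.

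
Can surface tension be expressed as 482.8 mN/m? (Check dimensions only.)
Yes

surface tension has SI base units: kg / s^2
mN/m reduces to the same SI base units, so it is a valid unit for surface tension.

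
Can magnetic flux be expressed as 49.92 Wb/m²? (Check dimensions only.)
No

magnetic flux has SI base units: kg * m^2 / (A * s^2)
Wb/m² does NOT reduce to kg * m^2 / (A * s^2); a valid unit for magnetic flux would be e.g. Wb.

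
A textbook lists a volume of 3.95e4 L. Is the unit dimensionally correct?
Yes

volume has SI base units: m^3
L reduces to the same SI base units, so it is a valid unit for volume.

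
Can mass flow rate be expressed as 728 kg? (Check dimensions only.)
No

mass flow rate has SI base units: kg / s
kg does NOT reduce to kg / s; a valid unit for mass flow rate would be e.g. kg/s.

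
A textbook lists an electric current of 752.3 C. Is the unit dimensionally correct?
No

electric current has SI base units: A
C does NOT reduce to A; a valid unit for electric current would be e.g. A.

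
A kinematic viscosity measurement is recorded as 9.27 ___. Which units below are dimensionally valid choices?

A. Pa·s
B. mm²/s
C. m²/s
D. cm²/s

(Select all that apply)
B, C, D

kinematic viscosity has SI base units: m^2 / s

Checking each option against m^2 / s:
  A. Pa·s: ✗ does not match
  B. mm²/s: ✓ matches
  C. m²/s: ✓ matches
  D. cm²/s: ✓ matches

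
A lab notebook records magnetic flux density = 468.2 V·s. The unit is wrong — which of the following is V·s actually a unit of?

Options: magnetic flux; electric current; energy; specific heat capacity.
magnetic flux

magnetic flux density should have units dimensionally equivalent to kg / (A * s^2) (e.g. T).
The given unit 'V·s' reduces to kg * m^2 / (A * s^2). Of the listed options, that is the dimensionality of magnetic flux.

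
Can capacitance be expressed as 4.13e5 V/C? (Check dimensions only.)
No

capacitance has SI base units: A^2 * s^4 / (kg * m^2)
V/C does NOT reduce to A^2 * s^4 / (kg * m^2); a valid unit for capacitance would be e.g. F.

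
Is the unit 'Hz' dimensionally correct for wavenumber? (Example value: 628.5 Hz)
No

wavenumber has SI base units: 1 / m
Hz does NOT reduce to 1 / m; a valid unit for wavenumber would be e.g. 1/m.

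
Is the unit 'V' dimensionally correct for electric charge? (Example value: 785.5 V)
No

electric charge has SI base units: A * s
V does NOT reduce to A * s; a valid unit for electric charge would be e.g. C.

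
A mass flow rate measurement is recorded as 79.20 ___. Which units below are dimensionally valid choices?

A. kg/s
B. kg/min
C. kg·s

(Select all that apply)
A, B

mass flow rate has SI base units: kg / s

Checking each option against kg / s:
  A. kg/s: ✓ matches
  B. kg/min: ✓ matches
  C. kg·s: ✗ does not match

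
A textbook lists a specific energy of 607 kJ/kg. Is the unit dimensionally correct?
Yes

specific energy has SI base units: m^2 / s^2
kJ/kg reduces to the same SI base units, so it is a valid unit for specific energy.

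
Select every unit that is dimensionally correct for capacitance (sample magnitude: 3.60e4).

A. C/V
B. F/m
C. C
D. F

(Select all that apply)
A, D

capacitance has SI base units: A^2 * s^4 / (kg * m^2)

Checking each option against A^2 * s^4 / (kg * m^2):
  A. C/V: ✓ matches
  B. F/m: ✗ does not match
  C. C: ✗ does not match
  D. F: ✓ matches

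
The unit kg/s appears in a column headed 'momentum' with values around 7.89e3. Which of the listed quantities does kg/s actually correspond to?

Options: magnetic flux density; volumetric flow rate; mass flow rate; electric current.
mass flow rate

momentum should have units dimensionally equivalent to kg * m / s (e.g. kg·m/s).
The given unit 'kg/s' reduces to kg / s. Of the listed options, that is the dimensionality of mass flow rate.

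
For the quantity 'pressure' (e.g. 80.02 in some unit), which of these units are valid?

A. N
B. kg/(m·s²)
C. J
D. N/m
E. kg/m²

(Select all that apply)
B

pressure has SI base units: kg / (m * s^2)

Checking each option against kg / (m * s^2):
  A. N: ✗ does not match
  B. kg/(m·s²): ✓ matches
  C. J: ✗ does not match
  D. N/m: ✗ does not match
  E. kg/m²: ✗ does not match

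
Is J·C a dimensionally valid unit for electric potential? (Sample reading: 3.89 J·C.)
No

electric potential has SI base units: kg * m^2 / (A * s^3)
J·C does NOT reduce to kg * m^2 / (A * s^3); a valid unit for electric potential would be e.g. V.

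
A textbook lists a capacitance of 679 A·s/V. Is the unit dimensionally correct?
Yes

capacitance has SI base units: A^2 * s^4 / (kg * m^2)
A·s/V reduces to the same SI base units, so it is a valid unit for capacitance.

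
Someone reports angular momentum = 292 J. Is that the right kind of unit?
No

angular momentum has SI base units: kg * m^2 / s
J does NOT reduce to kg * m^2 / s; a valid unit for angular momentum would be e.g. kg·m²/s.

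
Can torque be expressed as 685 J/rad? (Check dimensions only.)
Yes

torque has SI base units: kg * m^2 / s^2
J/rad reduces to the same SI base units, so it is a valid unit for torque.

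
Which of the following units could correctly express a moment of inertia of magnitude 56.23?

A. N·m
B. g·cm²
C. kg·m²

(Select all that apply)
B, C

moment of inertia has SI base units: kg * m^2

Checking each option against kg * m^2:
  A. N·m: ✗ does not match
  B. g·cm²: ✓ matches
  C. kg·m²: ✓ matches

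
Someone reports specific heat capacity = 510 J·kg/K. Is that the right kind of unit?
No

specific heat capacity has SI base units: m^2 / (s^2 * K)
J·kg/K does NOT reduce to m^2 / (s^2 * K); a valid unit for specific heat capacity would be e.g. J/(kg·K).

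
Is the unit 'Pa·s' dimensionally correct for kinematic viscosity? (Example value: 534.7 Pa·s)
No

kinematic viscosity has SI base units: m^2 / s
Pa·s does NOT reduce to m^2 / s; a valid unit for kinematic viscosity would be e.g. m²/s.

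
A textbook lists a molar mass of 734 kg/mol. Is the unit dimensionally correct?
Yes

molar mass has SI base units: kg / mol
kg/mol reduces to the same SI base units, so it is a valid unit for molar mass.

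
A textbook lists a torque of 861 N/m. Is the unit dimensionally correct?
No

torque has SI base units: kg * m^2 / s^2
N/m does NOT reduce to kg * m^2 / s^2; a valid unit for torque would be e.g. N·m.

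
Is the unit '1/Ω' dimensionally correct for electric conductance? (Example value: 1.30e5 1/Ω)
Yes

electric conductance has SI base units: A^2 * s^3 / (kg * m^2)
1/Ω reduces to the same SI base units, so it is a valid unit for electric conductance.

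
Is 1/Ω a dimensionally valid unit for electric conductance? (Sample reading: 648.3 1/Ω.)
Yes

electric conductance has SI base units: A^2 * s^3 / (kg * m^2)
1/Ω reduces to the same SI base units, so it is a valid unit for electric conductance.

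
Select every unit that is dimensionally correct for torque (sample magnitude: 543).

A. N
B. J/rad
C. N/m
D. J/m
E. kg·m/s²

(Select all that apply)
B

torque has SI base units: kg * m^2 / s^2

Checking each option against kg * m^2 / s^2:
  A. N: ✗ does not match
  B. J/rad: ✓ matches
  C. N/m: ✗ does not match
  D. J/m: ✗ does not match
  E. kg·m/s²: ✗ does not match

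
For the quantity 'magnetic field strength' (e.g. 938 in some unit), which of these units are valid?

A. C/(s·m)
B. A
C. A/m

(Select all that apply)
A, C

magnetic field strength has SI base units: A / m

Checking each option against A / m:
  A. C/(s·m): ✓ matches
  B. A: ✗ does not match
  C. A/m: ✓ matches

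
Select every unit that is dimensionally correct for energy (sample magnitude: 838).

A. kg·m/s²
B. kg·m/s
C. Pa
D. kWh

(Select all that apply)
D

energy has SI base units: kg * m^2 / s^2

Checking each option against kg * m^2 / s^2:
  A. kg·m/s²: ✗ does not match
  B. kg·m/s: ✗ does not match
  C. Pa: ✗ does not match
  D. kWh: ✓ matches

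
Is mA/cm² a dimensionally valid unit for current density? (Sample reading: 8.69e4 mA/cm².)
Yes

current density has SI base units: A / m^2
mA/cm² reduces to the same SI base units, so it is a valid unit for current density.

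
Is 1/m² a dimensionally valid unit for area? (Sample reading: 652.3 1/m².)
No

area has SI base units: m^2
1/m² does NOT reduce to m^2; a valid unit for area would be e.g. m².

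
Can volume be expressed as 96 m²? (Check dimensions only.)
No

volume has SI base units: m^3
m² does NOT reduce to m^3; a valid unit for volume would be e.g. m³.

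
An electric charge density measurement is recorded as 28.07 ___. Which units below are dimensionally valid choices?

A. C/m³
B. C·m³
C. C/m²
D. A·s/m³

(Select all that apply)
A, D

electric charge density has SI base units: A * s / m^3

Checking each option against A * s / m^3:
  A. C/m³: ✓ matches
  B. C·m³: ✗ does not match
  C. C/m²: ✗ does not match
  D. A·s/m³: ✓ matches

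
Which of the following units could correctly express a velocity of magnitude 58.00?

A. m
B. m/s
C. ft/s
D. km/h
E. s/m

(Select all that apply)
B, C, D

velocity has SI base units: m / s

Checking each option against m / s:
  A. m: ✗ does not match
  B. m/s: ✓ matches
  C. ft/s: ✓ matches
  D. km/h: ✓ matches
  E. s/m: ✗ does not match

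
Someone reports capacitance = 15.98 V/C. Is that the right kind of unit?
No

capacitance has SI base units: A^2 * s^4 / (kg * m^2)
V/C does NOT reduce to A^2 * s^4 / (kg * m^2); a valid unit for capacitance would be e.g. F.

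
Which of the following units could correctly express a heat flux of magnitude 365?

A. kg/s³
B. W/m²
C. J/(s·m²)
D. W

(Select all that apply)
A, B, C

heat flux has SI base units: kg / s^3

Checking each option against kg / s^3:
  A. kg/s³: ✓ matches
  B. W/m²: ✓ matches
  C. J/(s·m²): ✓ matches
  D. W: ✗ does not match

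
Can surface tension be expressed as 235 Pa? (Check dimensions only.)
No

surface tension has SI base units: kg / s^2
Pa does NOT reduce to kg / s^2; a valid unit for surface tension would be e.g. N/m.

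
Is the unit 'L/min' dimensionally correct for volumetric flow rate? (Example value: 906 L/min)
Yes

volumetric flow rate has SI base units: m^3 / s
L/min reduces to the same SI base units, so it is a valid unit for volumetric flow rate.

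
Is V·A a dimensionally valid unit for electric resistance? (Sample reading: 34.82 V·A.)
No

electric resistance has SI base units: kg * m^2 / (A^2 * s^3)
V·A does NOT reduce to kg * m^2 / (A^2 * s^3); a valid unit for electric resistance would be e.g. Ω.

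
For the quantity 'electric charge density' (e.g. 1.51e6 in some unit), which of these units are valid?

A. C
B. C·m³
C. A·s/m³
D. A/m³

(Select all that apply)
C

electric charge density has SI base units: A * s / m^3

Checking each option against A * s / m^3:
  A. C: ✗ does not match
  B. C·m³: ✗ does not match
  C. A·s/m³: ✓ matches
  D. A/m³: ✗ does not match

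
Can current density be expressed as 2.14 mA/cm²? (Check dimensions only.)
Yes

current density has SI base units: A / m^2
mA/cm² reduces to the same SI base units, so it is a valid unit for current density.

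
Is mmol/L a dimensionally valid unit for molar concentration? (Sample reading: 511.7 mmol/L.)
Yes

molar concentration has SI base units: mol / m^3
mmol/L reduces to the same SI base units, so it is a valid unit for molar concentration.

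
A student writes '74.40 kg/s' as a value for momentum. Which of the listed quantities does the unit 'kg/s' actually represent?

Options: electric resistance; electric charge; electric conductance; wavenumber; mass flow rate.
mass flow rate

momentum should have units dimensionally equivalent to kg * m / s (e.g. kg·m/s).
The given unit 'kg/s' reduces to kg / s. Of the listed options, that is the dimensionality of mass flow rate.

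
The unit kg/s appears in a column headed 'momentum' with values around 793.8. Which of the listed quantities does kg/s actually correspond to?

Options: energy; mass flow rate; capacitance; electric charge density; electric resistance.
mass flow rate

momentum should have units dimensionally equivalent to kg * m / s (e.g. kg·m/s).
The given unit 'kg/s' reduces to kg / s. Of the listed options, that is the dimensionality of mass flow rate.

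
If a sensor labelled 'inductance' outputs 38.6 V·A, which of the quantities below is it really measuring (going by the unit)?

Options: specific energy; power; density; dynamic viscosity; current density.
power

inductance should have units dimensionally equivalent to kg * m^2 / (A^2 * s^2) (e.g. H).
The given unit 'V·A' reduces to kg * m^2 / s^3. Of the listed options, that is the dimensionality of power.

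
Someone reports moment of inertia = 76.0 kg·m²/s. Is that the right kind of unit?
No

moment of inertia has SI base units: kg * m^2
kg·m²/s does NOT reduce to kg * m^2; a valid unit for moment of inertia would be e.g. kg·m².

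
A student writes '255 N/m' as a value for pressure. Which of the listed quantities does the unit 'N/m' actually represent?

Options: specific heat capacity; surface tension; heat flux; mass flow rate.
surface tension

pressure should have units dimensionally equivalent to kg / (m * s^2) (e.g. Pa).
The given unit 'N/m' reduces to kg / s^2. Of the listed options, that is the dimensionality of surface tension.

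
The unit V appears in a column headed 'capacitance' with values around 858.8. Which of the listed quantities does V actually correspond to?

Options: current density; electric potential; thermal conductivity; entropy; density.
electric potential

capacitance should have units dimensionally equivalent to A^2 * s^4 / (kg * m^2) (e.g. F).
The given unit 'V' reduces to kg * m^2 / (A * s^3). Of the listed options, that is the dimensionality of electric potential.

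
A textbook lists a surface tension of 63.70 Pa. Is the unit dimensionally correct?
No

surface tension has SI base units: kg / s^2
Pa does NOT reduce to kg / s^2; a valid unit for surface tension would be e.g. N/m.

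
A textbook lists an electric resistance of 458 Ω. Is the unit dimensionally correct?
Yes

electric resistance has SI base units: kg * m^2 / (A^2 * s^3)
Ω reduces to the same SI base units, so it is a valid unit for electric resistance.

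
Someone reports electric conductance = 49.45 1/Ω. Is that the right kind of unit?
Yes

electric conductance has SI base units: A^2 * s^3 / (kg * m^2)
1/Ω reduces to the same SI base units, so it is a valid unit for electric conductance.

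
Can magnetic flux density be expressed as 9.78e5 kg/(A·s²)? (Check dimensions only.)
Yes

magnetic flux density has SI base units: kg / (A * s^2)
kg/(A·s²) reduces to the same SI base units, so it is a valid unit for magnetic flux density.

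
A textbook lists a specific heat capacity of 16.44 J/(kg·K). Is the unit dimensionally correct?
Yes

specific heat capacity has SI base units: m^2 / (s^2 * K)
J/(kg·K) reduces to the same SI base units, so it is a valid unit for specific heat capacity.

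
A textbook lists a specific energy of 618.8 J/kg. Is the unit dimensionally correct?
Yes

specific energy has SI base units: m^2 / s^2
J/kg reduces to the same SI base units, so it is a valid unit for specific energy.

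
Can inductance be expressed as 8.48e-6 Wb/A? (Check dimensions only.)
Yes

inductance has SI base units: kg * m^2 / (A^2 * s^2)
Wb/A reduces to the same SI base units, so it is a valid unit for inductance.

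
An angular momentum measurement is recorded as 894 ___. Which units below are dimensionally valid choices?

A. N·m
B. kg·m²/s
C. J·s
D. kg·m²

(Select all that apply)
B, C

angular momentum has SI base units: kg * m^2 / s

Checking each option against kg * m^2 / s:
  A. N·m: ✗ does not match
  B. kg·m²/s: ✓ matches
  C. J·s: ✓ matches
  D. kg·m²: ✗ does not match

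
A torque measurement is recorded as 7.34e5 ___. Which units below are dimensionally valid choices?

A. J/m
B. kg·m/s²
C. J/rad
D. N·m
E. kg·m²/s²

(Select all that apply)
C, D, E

torque has SI base units: kg * m^2 / s^2

Checking each option against kg * m^2 / s^2:
  A. J/m: ✗ does not match
  B. kg·m/s²: ✗ does not match
  C. J/rad: ✓ matches
  D. N·m: ✓ matches
  E. kg·m²/s²: ✓ matches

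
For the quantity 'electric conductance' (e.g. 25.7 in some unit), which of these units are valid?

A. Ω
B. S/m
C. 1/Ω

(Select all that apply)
C

electric conductance has SI base units: A^2 * s^3 / (kg * m^2)

Checking each option against A^2 * s^3 / (kg * m^2):
  A. Ω: ✗ does not match
  B. S/m: ✗ does not match
  C. 1/Ω: ✓ matches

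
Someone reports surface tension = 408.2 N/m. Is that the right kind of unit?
Yes

surface tension has SI base units: kg / s^2
N/m reduces to the same SI base units, so it is a valid unit for surface tension.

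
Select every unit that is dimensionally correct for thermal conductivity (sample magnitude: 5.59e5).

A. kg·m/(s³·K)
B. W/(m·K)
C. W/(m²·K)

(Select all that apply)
A, B

thermal conductivity has SI base units: kg * m / (s^3 * K)

Checking each option against kg * m / (s^3 * K):
  A. kg·m/(s³·K): ✓ matches
  B. W/(m·K): ✓ matches
  C. W/(m²·K): ✗ does not match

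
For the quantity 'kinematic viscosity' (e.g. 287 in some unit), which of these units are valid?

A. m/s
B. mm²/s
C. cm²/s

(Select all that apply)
B, C

kinematic viscosity has SI base units: m^2 / s

Checking each option against m^2 / s:
  A. m/s: ✗ does not match
  B. mm²/s: ✓ matches
  C. cm²/s: ✓ matches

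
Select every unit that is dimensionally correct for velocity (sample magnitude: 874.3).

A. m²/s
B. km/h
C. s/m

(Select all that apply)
B

velocity has SI base units: m / s

Checking each option against m / s:
  A. m²/s: ✗ does not match
  B. km/h: ✓ matches
  C. s/m: ✗ does not match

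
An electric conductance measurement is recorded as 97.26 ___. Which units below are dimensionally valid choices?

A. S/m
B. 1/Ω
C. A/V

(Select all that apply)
B, C

electric conductance has SI base units: A^2 * s^3 / (kg * m^2)

Checking each option against A^2 * s^3 / (kg * m^2):
  A. S/m: ✗ does not match
  B. 1/Ω: ✓ matches
  C. A/V: ✓ matches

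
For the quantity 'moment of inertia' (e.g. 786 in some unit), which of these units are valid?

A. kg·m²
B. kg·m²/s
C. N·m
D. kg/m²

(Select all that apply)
A

moment of inertia has SI base units: kg * m^2

Checking each option against kg * m^2:
  A. kg·m²: ✓ matches
  B. kg·m²/s: ✗ does not match
  C. N·m: ✗ does not match
  D. kg/m²: ✗ does not match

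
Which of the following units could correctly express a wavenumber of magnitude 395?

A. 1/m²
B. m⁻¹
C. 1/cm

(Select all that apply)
B, C

wavenumber has SI base units: 1 / m

Checking each option against 1 / m:
  A. 1/m²: ✗ does not match
  B. m⁻¹: ✓ matches
  C. 1/cm: ✓ matches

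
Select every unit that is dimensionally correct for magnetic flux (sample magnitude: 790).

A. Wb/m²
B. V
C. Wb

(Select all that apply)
C

magnetic flux has SI base units: kg * m^2 / (A * s^2)

Checking each option against kg * m^2 / (A * s^2):
  A. Wb/m²: ✗ does not match
  B. V: ✗ does not match
  C. Wb: ✓ matches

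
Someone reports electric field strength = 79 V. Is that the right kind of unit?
No

electric field strength has SI base units: kg * m / (A * s^3)
V does NOT reduce to kg * m / (A * s^3); a valid unit for electric field strength would be e.g. V/m.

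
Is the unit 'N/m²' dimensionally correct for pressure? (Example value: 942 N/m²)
Yes

pressure has SI base units: kg / (m * s^2)
N/m² reduces to the same SI base units, so it is a valid unit for pressure.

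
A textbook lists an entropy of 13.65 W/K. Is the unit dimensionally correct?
No

entropy has SI base units: kg * m^2 / (s^2 * K)
W/K does NOT reduce to kg * m^2 / (s^2 * K); a valid unit for entropy would be e.g. J/K.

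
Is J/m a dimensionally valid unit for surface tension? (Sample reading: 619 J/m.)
No

surface tension has SI base units: kg / s^2
J/m does NOT reduce to kg / s^2; a valid unit for surface tension would be e.g. N/m.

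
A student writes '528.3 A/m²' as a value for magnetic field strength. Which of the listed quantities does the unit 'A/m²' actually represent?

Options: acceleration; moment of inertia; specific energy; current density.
current density

magnetic field strength should have units dimensionally equivalent to A / m (e.g. A/m).
The given unit 'A/m²' reduces to A / m^2. Of the listed options, that is the dimensionality of current density.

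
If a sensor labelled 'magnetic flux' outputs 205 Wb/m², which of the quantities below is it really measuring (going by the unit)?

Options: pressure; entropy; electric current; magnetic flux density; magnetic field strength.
magnetic flux density

magnetic flux should have units dimensionally equivalent to kg * m^2 / (A * s^2) (e.g. Wb).
The given unit 'Wb/m²' reduces to kg / (A * s^2). Of the listed options, that is the dimensionality of magnetic flux density.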